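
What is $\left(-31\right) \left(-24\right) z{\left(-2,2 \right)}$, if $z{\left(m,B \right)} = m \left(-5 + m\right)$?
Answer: $10416$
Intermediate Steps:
$\left(-31\right) \left(-24\right) z{\left(-2,2 \right)} = \left(-31\right) \left(-24\right) \left(- 2 \left(-5 - 2\right)\right) = 744 \left(\left(-2\right) \left(-7\right)\right) = 744 \cdot 14 = 10416$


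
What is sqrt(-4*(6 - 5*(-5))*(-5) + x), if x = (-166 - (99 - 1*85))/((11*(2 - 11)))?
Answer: 6*sqrt(2090)/11 ≈ 24.936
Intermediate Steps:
x = 20/11 (x = (-166 - (99 - 85))/((11*(-9))) = (-166 - 1*14)/(-99) = (-166 - 14)*(-1/99) = -180*(-1/99) = 20/11 ≈ 1.8182)
sqrt(-4*(6 - 5*(-5))*(-5) + x) = sqrt(-4*(6 - 5*(-5))*(-5) + 20/11) = sqrt(-4*(6 + 25)*(-5) + 20/11) = sqrt(-4*31*(-5) + 20/11) = sqrt(-124*(-5) + 20/11) = sqrt(620 + 20/11) = sqrt(6840/11) = 6*sqrt(2090)/11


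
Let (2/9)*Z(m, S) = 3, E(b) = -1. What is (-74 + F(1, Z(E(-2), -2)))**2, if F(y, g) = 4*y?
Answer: 4900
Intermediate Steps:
Z(m, S) = 27/2 (Z(m, S) = (9/2)*3 = 27/2)
(-74 + F(1, Z(E(-2), -2)))**2 = (-74 + 4*1)**2 = (-74 + 4)**2 = (-70)**2 = 4900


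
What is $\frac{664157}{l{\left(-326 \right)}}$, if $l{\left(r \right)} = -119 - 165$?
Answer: $- \frac{664157}{284} \approx -2338.6$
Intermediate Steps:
$l{\left(r \right)} = -284$ ($l{\left(r \right)} = -119 - 165 = -284$)
$\frac{664157}{l{\left(-326 \right)}} = \frac{664157}{-284} = 664157 \left(- \frac{1}{284}\right) = - \frac{664157}{284}$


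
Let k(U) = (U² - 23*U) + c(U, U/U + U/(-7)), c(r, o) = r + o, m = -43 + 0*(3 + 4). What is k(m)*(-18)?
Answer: -353070/7 ≈ -50439.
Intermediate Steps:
m = -43 (m = -43 + 0*7 = -43 + 0 = -43)
c(r, o) = o + r
k(U) = 1 + U² - 155*U/7 (k(U) = (U² - 23*U) + ((U/U + U/(-7)) + U) = (U² - 23*U) + ((1 + U*(-⅐)) + U) = (U² - 23*U) + ((1 - U/7) + U) = (U² - 23*U) + (1 + 6*U/7) = 1 + U² - 155*U/7)
k(m)*(-18) = (1 + (-43)² - 155/7*(-43))*(-18) = (1 + 1849 + 6665/7)*(-18) = (19615/7)*(-18) = -353070/7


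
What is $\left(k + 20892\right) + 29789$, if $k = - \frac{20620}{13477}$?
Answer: $\frac{683007217}{13477} \approx 50680.0$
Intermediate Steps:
$k = - \frac{20620}{13477}$ ($k = \left(-20620\right) \frac{1}{13477} = - \frac{20620}{13477} \approx -1.53$)
$\left(k + 20892\right) + 29789 = \left(- \frac{20620}{13477} + 20892\right) + 29789 = \frac{281540864}{13477} + 29789 = \frac{683007217}{13477}$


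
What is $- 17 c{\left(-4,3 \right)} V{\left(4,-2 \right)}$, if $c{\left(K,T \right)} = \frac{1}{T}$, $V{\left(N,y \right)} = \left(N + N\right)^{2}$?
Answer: $- \frac{1088}{3} \approx -362.67$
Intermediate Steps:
$V{\left(N,y \right)} = 4 N^{2}$ ($V{\left(N,y \right)} = \left(2 N\right)^{2} = 4 N^{2}$)
$- 17 c{\left(-4,3 \right)} V{\left(4,-2 \right)} = - \frac{17}{3} \cdot 4 \cdot 4^{2} = \left(-17\right) \frac{1}{3} \cdot 4 \cdot 16 = \left(- \frac{17}{3}\right) 64 = - \frac{1088}{3}$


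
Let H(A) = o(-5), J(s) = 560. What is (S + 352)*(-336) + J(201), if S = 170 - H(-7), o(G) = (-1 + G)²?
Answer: -162736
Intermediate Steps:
H(A) = 36 (H(A) = (-1 - 5)² = (-6)² = 36)
S = 134 (S = 170 - 1*36 = 170 - 36 = 134)
(S + 352)*(-336) + J(201) = (134 + 352)*(-336) + 560 = 486*(-336) + 560 = -163296 + 560 = -162736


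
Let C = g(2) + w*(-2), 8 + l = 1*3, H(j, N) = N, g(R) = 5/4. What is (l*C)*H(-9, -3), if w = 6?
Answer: -645/4 ≈ -161.25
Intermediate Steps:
g(R) = 5/4 (g(R) = 5*(¼) = 5/4)
l = -5 (l = -8 + 1*3 = -8 + 3 = -5)
C = -43/4 (C = 5/4 + 6*(-2) = 5/4 - 12 = -43/4 ≈ -10.750)
(l*C)*H(-9, -3) = -5*(-43/4)*(-3) = (215/4)*(-3) = -645/4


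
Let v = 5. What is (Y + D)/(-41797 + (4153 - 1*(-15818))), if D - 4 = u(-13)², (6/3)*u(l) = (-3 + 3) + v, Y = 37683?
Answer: -21539/12472 ≈ -1.7270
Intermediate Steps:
u(l) = 5/2 (u(l) = ((-3 + 3) + 5)/2 = (0 + 5)/2 = (½)*5 = 5/2)
D = 41/4 (D = 4 + (5/2)² = 4 + 25/4 = 41/4 ≈ 10.250)
(Y + D)/(-41797 + (4153 - 1*(-15818))) = (37683 + 41/4)/(-41797 + (4153 - 1*(-15818))) = 150773/(4*(-41797 + (4153 + 15818))) = 150773/(4*(-41797 + 19971)) = (150773/4)/(-21826) = (150773/4)*(-1/21826) = -21539/12472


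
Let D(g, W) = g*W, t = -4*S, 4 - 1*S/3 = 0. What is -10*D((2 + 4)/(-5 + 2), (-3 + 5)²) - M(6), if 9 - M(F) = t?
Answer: 23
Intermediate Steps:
S = 12 (S = 12 - 3*0 = 12 + 0 = 12)
t = -48 (t = -4*12 = -48)
M(F) = 57 (M(F) = 9 - 1*(-48) = 9 + 48 = 57)
D(g, W) = W*g
-10*D((2 + 4)/(-5 + 2), (-3 + 5)²) - M(6) = -10*(-3 + 5)²*(2 + 4)/(-5 + 2) - 1*57 = -10*2²*6/(-3) - 57 = -40*6*(-⅓) - 57 = -40*(-2) - 57 = -10*(-8) - 57 = 80 - 57 = 23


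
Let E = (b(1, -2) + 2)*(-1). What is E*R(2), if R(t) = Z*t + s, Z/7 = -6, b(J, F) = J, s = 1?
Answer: 249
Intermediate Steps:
Z = -42 (Z = 7*(-6) = -42)
E = -3 (E = (1 + 2)*(-1) = 3*(-1) = -3)
R(t) = 1 - 42*t (R(t) = -42*t + 1 = 1 - 42*t)
E*R(2) = -3*(1 - 42*2) = -3*(1 - 84) = -3*(-83) = 249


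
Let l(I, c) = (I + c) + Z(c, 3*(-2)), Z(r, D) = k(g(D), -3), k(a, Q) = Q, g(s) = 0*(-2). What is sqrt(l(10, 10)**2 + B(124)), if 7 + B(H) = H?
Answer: sqrt(406) ≈ 20.149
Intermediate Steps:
g(s) = 0
B(H) = -7 + H
Z(r, D) = -3
l(I, c) = -3 + I + c (l(I, c) = (I + c) - 3 = -3 + I + c)
sqrt(l(10, 10)**2 + B(124)) = sqrt((-3 + 10 + 10)**2 + (-7 + 124)) = sqrt(17**2 + 117) = sqrt(289 + 117) = sqrt(406)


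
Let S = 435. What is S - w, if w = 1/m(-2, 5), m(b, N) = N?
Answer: 2174/5 ≈ 434.80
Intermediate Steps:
w = ⅕ (w = 1/5 = ⅕ ≈ 0.20000)
S - w = 435 - 1*⅕ = 435 - ⅕ = 2174/5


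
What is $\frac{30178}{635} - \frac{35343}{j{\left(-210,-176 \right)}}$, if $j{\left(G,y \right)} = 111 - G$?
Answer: $- \frac{4251889}{67945} \approx -62.578$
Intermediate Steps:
$\frac{30178}{635} - \frac{35343}{j{\left(-210,-176 \right)}} = \frac{30178}{635} - \frac{35343}{111 - -210} = 30178 \cdot \frac{1}{635} - \frac{35343}{111 + 210} = \frac{30178}{635} - \frac{35343}{321} = \frac{30178}{635} - \frac{11781}{107} = - \frac{4251889}{67945}$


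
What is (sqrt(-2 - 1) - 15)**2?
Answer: (15 - I*sqrt(3))**2 ≈ 222.0 - 51.962*I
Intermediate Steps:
(sqrt(-2 - 1) - 15)**2 = (sqrt(-3) - 15)**2 = (I*sqrt(3) - 15)**2 = (-15 + I*sqrt(3))**2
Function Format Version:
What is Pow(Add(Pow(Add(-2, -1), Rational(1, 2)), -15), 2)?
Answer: Pow(Add(15, Mul(-1, I, Pow(3, Rational(1, 2)))), 2) ≈ Add(222.00, Mul(-51.962, I))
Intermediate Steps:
Pow(Add(Pow(Add(-2, -1), Rational(1, 2)), -15), 2) = Pow(Add(Pow(-3, Rational(1, 2)), -15), 2) = Pow(Add(Mul(I, Pow(3, Rational(1, 2))), -15), 2) = Pow(Add(-15, Mul(I, Pow(3, Rational(1, 2)))), 2)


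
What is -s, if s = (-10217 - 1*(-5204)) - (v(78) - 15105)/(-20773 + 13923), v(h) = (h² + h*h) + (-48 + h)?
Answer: 34341957/6850 ≈ 5013.4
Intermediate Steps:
v(h) = -48 + h + 2*h² (v(h) = (h² + h²) + (-48 + h) = 2*h² + (-48 + h) = -48 + h + 2*h²)
s = -34341957/6850 (s = (-10217 - 1*(-5204)) - ((-48 + 78 + 2*78²) - 15105)/(-20773 + 13923) = (-10217 + 5204) - ((-48 + 78 + 2*6084) - 15105)/(-6850) = -5013 - ((-48 + 78 + 12168) - 15105)*(-1)/6850 = -5013 - (12198 - 15105)*(-1)/6850 = -5013 - (-2907)*(-1)/6850 = -5013 - 1*2907/6850 = -5013 - 2907/6850 = -34341957/6850 ≈ -5013.4)
-s = -1*(-34341957/6850) = 34341957/6850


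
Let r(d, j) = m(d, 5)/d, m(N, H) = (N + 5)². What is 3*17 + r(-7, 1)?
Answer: 353/7 ≈ 50.429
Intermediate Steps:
m(N, H) = (5 + N)²
r(d, j) = (5 + d)²/d
3*17 + r(-7, 1) = 3*17 + (5 - 7)²/(-7) = 51 - ⅐*(-2)² = 51 - ⅐*4 = 51 - 4/7 = 353/7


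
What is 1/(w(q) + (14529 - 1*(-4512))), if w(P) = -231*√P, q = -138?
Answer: 577/11209803 + 7*I*√138/11209803 ≈ 5.1473e-5 + 7.3357e-6*I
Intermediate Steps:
1/(w(q) + (14529 - 1*(-4512))) = 1/(-231*I*√138 + (14529 - 1*(-4512))) = 1/(-231*I*√138 + (14529 + 4512)) = 1/(-231*I*√138 + 19041) = 1/(19041 - 231*I*√138)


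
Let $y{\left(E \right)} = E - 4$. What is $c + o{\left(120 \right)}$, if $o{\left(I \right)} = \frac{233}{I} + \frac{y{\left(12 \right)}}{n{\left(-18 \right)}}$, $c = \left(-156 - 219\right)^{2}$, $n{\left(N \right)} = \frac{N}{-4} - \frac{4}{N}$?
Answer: $\frac{286882417}{2040} \approx 1.4063 \cdot 10^{5}$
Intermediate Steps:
$y{\left(E \right)} = -4 + E$ ($y{\left(E \right)} = E - 4 = -4 + E$)
$n{\left(N \right)} = - \frac{4}{N} - \frac{N}{4}$ ($n{\left(N \right)} = N \left(- \frac{1}{4}\right) - \frac{4}{N} = - \frac{N}{4} - \frac{4}{N} = - \frac{4}{N} - \frac{N}{4}$)
$c = 140625$ ($c = \left(-375\right)^{2} = 140625$)
$o{\left(I \right)} = \frac{144}{85} + \frac{233}{I}$ ($o{\left(I \right)} = \frac{233}{I} + \frac{-4 + 12}{- \frac{4}{-18} - - \frac{9}{2}} = \frac{233}{I} + \frac{8}{\left(-4\right) \left(- \frac{1}{18}\right) + \frac{9}{2}} = \frac{233}{I} + \frac{8}{\frac{2}{9} + \frac{9}{2}} = \frac{233}{I} + \frac{8}{\frac{85}{18}} = \frac{233}{I} + 8 \cdot \frac{18}{85} = \frac{233}{I} + \frac{144}{85} = \frac{144}{85} + \frac{233}{I}$)
$c + o{\left(120 \right)} = 140625 + \left(\frac{144}{85} + \frac{233}{120}\right) = 140625 + \frac{7417}{2040} = \frac{286882417}{2040}$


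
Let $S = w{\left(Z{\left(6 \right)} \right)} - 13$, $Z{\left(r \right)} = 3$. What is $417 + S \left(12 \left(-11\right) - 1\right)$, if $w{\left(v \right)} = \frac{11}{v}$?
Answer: $\frac{4975}{3} \approx 1658.3$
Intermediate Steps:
$S = - \frac{28}{3}$ ($S = \frac{11}{3} - 13 = - \frac{28}{3} \approx -9.3333$)
$417 + S \left(12 \left(-11\right) - 1\right) = 417 - \frac{28 \left(12 \left(-11\right) - 1\right)}{3} = 417 - \frac{28 \left(-132 - 1\right)}{3} = 417 - - \frac{3724}{3} = 417 + \frac{3724}{3} = \frac{4975}{3}$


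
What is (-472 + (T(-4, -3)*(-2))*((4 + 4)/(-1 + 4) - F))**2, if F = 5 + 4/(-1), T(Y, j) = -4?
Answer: 1893376/9 ≈ 2.1038e+5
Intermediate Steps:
F = 1 (F = 5 + 4*(-1) = 5 - 4 = 1)
(-472 + (T(-4, -3)*(-2))*((4 + 4)/(-1 + 4) - F))**2 = (-472 + (-4*(-2))*((4 + 4)/(-1 + 4) - 1*1))**2 = (-472 + 8*(8/3 - 1))**2 = (-472 + 8*(5/3))**2 = (-472 + 40/3)**2 = (-1376/3)**2 = 1893376/9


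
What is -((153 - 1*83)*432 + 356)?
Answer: -30596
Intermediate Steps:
-((153 - 1*83)*432 + 356) = -((153 - 83)*432 + 356) = -(70*432 + 356) = -(30240 + 356) = -1*30596 = -30596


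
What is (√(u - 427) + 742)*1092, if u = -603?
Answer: 810264 + 1092*I*√1030 ≈ 8.1026e+5 + 35046.0*I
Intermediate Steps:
(√(u - 427) + 742)*1092 = (√(-603 - 427) + 742)*1092 = (√(-1030) + 742)*1092 = (I*√1030 + 742)*1092 = (742 + I*√1030)*1092 = 810264 + 1092*I*√1030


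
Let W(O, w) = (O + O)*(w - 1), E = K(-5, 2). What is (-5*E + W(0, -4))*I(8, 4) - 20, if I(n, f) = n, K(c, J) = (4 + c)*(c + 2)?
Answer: -140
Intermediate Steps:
K(c, J) = (2 + c)*(4 + c) (K(c, J) = (4 + c)*(2 + c) = (2 + c)*(4 + c))
E = 3 (E = 8 + (-5)**2 + 6*(-5) = 8 + 25 - 30 = 3)
W(O, w) = 2*O*(-1 + w) (W(O, w) = (2*O)*(-1 + w) = 2*O*(-1 + w))
(-5*E + W(0, -4))*I(8, 4) - 20 = (-5*3 + 2*0*(-1 - 4))*8 - 20 = (-15 + 2*0*(-5))*8 - 20 = (-15 + 0)*8 - 20 = -15*8 - 20 = -120 - 20 = -140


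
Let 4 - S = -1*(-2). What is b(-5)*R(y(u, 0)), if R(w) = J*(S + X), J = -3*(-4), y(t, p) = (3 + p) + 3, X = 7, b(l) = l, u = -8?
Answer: -540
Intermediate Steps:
y(t, p) = 6 + p
J = 12
S = 2 (S = 4 - (-1)*(-2) = 4 - 1*2 = 4 - 2 = 2)
R(w) = 108 (R(w) = 12*(2 + 7) = 12*9 = 108)
b(-5)*R(y(u, 0)) = -5*108 = -540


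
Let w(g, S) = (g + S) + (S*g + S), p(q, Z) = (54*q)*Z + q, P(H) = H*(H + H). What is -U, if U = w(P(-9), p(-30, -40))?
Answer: -10622442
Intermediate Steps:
P(H) = 2*H² (P(H) = H*(2*H) = 2*H²)
p(q, Z) = q + 54*Z*q (p(q, Z) = 54*Z*q + q = q + 54*Z*q)
w(g, S) = g + 2*S + S*g (w(g, S) = (S + g) + (S + S*g) = g + 2*S + S*g)
U = 10622442 (U = 2*(-9)² + 2*(-30*(1 + 54*(-40))) + (-30*(1 + 54*(-40)))*(2*(-9)²) = 2*81 + 2*(-30*(1 - 2160)) + (-30*(1 - 2160))*(2*81) = 162 + 2*(-30*(-2159)) - 30*(-2159)*162 = 162 + 2*64770 + 64770*162 = 162 + 129540 + 10492740 = 10622442)
-U = -1*10622442 = -10622442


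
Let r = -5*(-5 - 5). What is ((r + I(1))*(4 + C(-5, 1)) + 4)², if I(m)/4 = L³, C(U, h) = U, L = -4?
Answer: 44100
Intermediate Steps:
I(m) = -256 (I(m) = 4*(-4)³ = 4*(-64) = -256)
r = 50 (r = -5*(-10) = 50)
((r + I(1))*(4 + C(-5, 1)) + 4)² = ((50 - 256)*(4 - 5) + 4)² = (-206*(-1) + 4)² = (206 + 4)² = 210² = 44100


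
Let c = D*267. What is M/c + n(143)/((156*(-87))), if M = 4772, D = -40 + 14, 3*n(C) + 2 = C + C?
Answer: -629065/905931 ≈ -0.69439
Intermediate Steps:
n(C) = -⅔ + 2*C/3 (n(C) = -⅔ + (C + C)/3 = -⅔ + (2*C)/3 = -⅔ + 2*C/3)
D = -26
c = -6942 (c = -26*267 = -6942)
M/c + n(143)/((156*(-87))) = 4772/(-6942) + (-⅔ + (⅔)*143)/((156*(-87))) = 4772*(-1/6942) + (-⅔ + 286/3)/(-13572) = -2386/3471 + (284/3)*(-1/13572) = -2386/3471 - 71/10179 = -629065/905931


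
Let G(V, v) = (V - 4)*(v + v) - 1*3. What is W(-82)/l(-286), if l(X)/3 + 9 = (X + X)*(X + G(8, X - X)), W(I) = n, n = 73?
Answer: 73/495897 ≈ 0.00014721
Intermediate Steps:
G(V, v) = -3 + 2*v*(-4 + V) (G(V, v) = (-4 + V)*(2*v) - 3 = 2*v*(-4 + V) - 3 = -3 + 2*v*(-4 + V))
W(I) = 73
l(X) = -27 + 6*X*(-3 + X) (l(X) = -27 + 3*((X + X)*(X + (-3 - 8*(X - X) + 2*8*(X - X)))) = -27 + 3*((2*X)*(X + (-3 - 8*0 + 2*8*0))) = -27 + 3*((2*X)*(X + (-3 + 0 + 0))) = -27 + 3*((2*X)*(X - 3)) = -27 + 3*((2*X)*(-3 + X)) = -27 + 3*(2*X*(-3 + X)) = -27 + 6*X*(-3 + X))
W(-82)/l(-286) = 73/(-27 - 18*(-286) + 6*(-286)²) = 73/(-27 + 5148 + 6*81796) = 73/(-27 + 5148 + 490776) = 73/495897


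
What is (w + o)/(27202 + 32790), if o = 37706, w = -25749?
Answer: 11957/59992 ≈ 0.19931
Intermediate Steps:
(w + o)/(27202 + 32790) = (-25749 + 37706)/(27202 + 32790) = 11957/59992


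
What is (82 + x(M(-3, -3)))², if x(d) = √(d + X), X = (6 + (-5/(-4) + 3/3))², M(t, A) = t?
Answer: (328 + √1041)²/16 ≈ 8111.9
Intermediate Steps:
X = 1089/16 (X = (6 + (-5*(-¼) + 3*(⅓)))² = (6 + (5/4 + 1))² = (6 + 9/4)² = (33/4)² = 1089/16 ≈ 68.063)
x(d) = √(1089/16 + d) (x(d) = √(d + 1089/16) = √(1089/16 + d))
(82 + x(M(-3, -3)))² = (82 + √(1089 + 16*(-3))/4)² = (82 + √(1089 - 48)/4)² = (82 + √1041/4)²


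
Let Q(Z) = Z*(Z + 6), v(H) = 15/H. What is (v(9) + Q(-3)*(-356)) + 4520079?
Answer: 13569854/3 ≈ 4.5233e+6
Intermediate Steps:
Q(Z) = Z*(6 + Z)
(v(9) + Q(-3)*(-356)) + 4520079 = (15/9 - 3*(6 - 3)*(-356)) + 4520079 = (15*(1/9) - 3*3*(-356)) + 4520079 = (5/3 - 9*(-356)) + 4520079 = (5/3 + 3204) + 4520079 = 9617/3 + 4520079 = 13569854/3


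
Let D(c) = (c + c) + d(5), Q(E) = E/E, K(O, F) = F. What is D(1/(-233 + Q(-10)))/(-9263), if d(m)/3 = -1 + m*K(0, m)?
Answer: -8351/1074508 ≈ -0.0077719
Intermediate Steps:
d(m) = -3 + 3*m**2 (d(m) = 3*(-1 + m*m) = 3*(-1 + m**2) = -3 + 3*m**2)
Q(E) = 1
D(c) = 72 + 2*c (D(c) = (c + c) + (-3 + 3*5**2) = 2*c + (-3 + 3*25) = 2*c + (-3 + 75) = 2*c + 72 = 72 + 2*c)
D(1/(-233 + Q(-10)))/(-9263) = (72 + 2/(-233 + 1))/(-9263) = (72 + 2/(-232))*(-1/9263) = (72 + 2*(-1/232))*(-1/9263) = (72 - 1/116)*(-1/9263) = (8351/116)*(-1/9263) = -8351/1074508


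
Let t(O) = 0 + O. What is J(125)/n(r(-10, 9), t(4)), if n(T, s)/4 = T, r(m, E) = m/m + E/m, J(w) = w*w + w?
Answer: 39375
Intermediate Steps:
t(O) = O
J(w) = w + w² (J(w) = w² + w = w + w²)
r(m, E) = 1 + E/m
n(T, s) = 4*T
J(125)/n(r(-10, 9), t(4)) = (125*(1 + 125))/((4*((9 - 10)/(-10)))) = (125*126)/((4*(-⅒*(-1)))) = 15750/((4*(⅒))) = 15750/(⅖) = 15750*(5/2) = 39375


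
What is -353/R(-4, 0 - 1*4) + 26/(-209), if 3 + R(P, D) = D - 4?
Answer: 6681/209 ≈ 31.966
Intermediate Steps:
R(P, D) = -7 + D (R(P, D) = -3 + (D - 4) = -3 + (-4 + D) = -7 + D)
-353/R(-4, 0 - 1*4) + 26/(-209) = -353/(-7 + (0 - 1*4)) + 26/(-209) = -353/(-7 + (0 - 4)) + 26*(-1/209) = -353/(-7 - 4) - 26/209 = -353/(-11) - 26/209 = -353*(-1/11) - 26/209 = 353/11 - 26/209 = 6681/209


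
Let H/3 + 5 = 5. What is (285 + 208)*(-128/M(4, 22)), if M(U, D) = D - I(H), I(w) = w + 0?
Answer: -31552/11 ≈ -2868.4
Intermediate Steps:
H = 0 (H = -15 + 3*5 = -15 + 15 = 0)
I(w) = w
M(U, D) = D (M(U, D) = D - 1*0 = D + 0 = D)
(285 + 208)*(-128/M(4, 22)) = (285 + 208)*(-128/22) = 493*(-128*1/22) = 493*(-64/11) = -31552/11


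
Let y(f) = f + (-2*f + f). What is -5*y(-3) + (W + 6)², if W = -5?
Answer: 1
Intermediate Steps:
y(f) = 0 (y(f) = f - f = 0)
-5*y(-3) + (W + 6)² = -5*0 + (-5 + 6)² = 0 + 1² = 0 + 1 = 1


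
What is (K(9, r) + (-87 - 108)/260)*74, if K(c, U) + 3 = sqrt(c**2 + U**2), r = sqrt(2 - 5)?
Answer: -555/2 + 74*sqrt(78) ≈ 376.05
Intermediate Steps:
r = I*sqrt(3) (r = sqrt(-3) = I*sqrt(3) ≈ 1.732*I)
K(c, U) = -3 + sqrt(U**2 + c**2) (K(c, U) = -3 + sqrt(c**2 + U**2) = -3 + sqrt(U**2 + c**2))
(K(9, r) + (-87 - 108)/260)*74 = ((-3 + sqrt((I*sqrt(3))**2 + 9**2)) + (-87 - 108)/260)*74 = ((-3 + sqrt(-3 + 81)) - 195*1/260)*74 = ((-3 + sqrt(78)) - 3/4)*74 = (-15/4 + sqrt(78))*74 = -555/2 + 74*sqrt(78)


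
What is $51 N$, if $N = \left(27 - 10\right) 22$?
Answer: $19074$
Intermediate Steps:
$N = 374$ ($N = 17 \cdot 22 = 374$)
$51 N = 51 \cdot 374 = 19074$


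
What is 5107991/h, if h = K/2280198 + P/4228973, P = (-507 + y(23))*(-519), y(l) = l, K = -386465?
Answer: -49255824841086642114/1061573433637 ≈ -4.6399e+7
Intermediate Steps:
P = 251196 (P = (-507 + 23)*(-519) = -484*(-519) = 251196)
h = -1061573433637/9642895776654 (h = -386465/2280198 + 251196/4228973 = -1061573433637/9642895776654 ≈ -0.11009)
5107991/h = 5107991/(-1061573433637/9642895776654) = 5107991*(-9642895776654/1061573433637) = -49255824841086642114/1061573433637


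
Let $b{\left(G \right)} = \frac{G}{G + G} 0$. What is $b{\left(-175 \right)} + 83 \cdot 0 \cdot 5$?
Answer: $0$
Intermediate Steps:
$b{\left(G \right)} = 0$ ($b{\left(G \right)} = \frac{G}{2 G} 0 = \frac{1}{2 G} G 0 = \frac{1}{2} \cdot 0 = 0$)
$b{\left(-175 \right)} + 83 \cdot 0 \cdot 5 = 0 + 83 \cdot 0 \cdot 5 = 0 + 83 \cdot 0 = 0 + 0 = 0$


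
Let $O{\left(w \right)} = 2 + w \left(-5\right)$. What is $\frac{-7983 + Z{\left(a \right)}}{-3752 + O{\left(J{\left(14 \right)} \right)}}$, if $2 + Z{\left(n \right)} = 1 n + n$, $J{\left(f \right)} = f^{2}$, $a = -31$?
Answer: $\frac{8047}{4730} \approx 1.7013$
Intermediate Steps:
$Z{\left(n \right)} = -2 + 2 n$ ($Z{\left(n \right)} = -2 + \left(1 n + n\right) = -2 + \left(n + n\right) = -2 + 2 n$)
$O{\left(w \right)} = 2 - 5 w$
$\frac{-7983 + Z{\left(a \right)}}{-3752 + O{\left(J{\left(14 \right)} \right)}} = \frac{-7983 + \left(-2 + 2 \left(-31\right)\right)}{-3752 + \left(2 - 5 \cdot 14^{2}\right)} = \frac{-7983 - 64}{-3752 + \left(2 - 980\right)} = - \frac{8047}{-3752 - 978} = - \frac{8047}{-4730} = \left(-8047\right) \left(- \frac{1}{4730}\right) = \frac{8047}{4730}$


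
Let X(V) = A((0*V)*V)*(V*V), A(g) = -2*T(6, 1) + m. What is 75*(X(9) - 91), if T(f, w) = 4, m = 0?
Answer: -55425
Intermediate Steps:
A(g) = -8 (A(g) = -2*4 + 0 = -8 + 0 = -8)
X(V) = -8*V² (X(V) = -8*V*V = -8*V²)
75*(X(9) - 91) = 75*(-8*9² - 91) = 75*(-8*81 - 91) = 75*(-648 - 91) = 75*(-739) = -55425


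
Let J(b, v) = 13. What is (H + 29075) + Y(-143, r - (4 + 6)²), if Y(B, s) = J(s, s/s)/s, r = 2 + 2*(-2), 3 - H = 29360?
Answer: -28777/102 ≈ -282.13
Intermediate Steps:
H = -29357 (H = 3 - 1*29360 = 3 - 29360 = -29357)
r = -2 (r = 2 - 4 = -2)
Y(B, s) = 13/s
(H + 29075) + Y(-143, r - (4 + 6)²) = (-29357 + 29075) + 13/(-2 - (4 + 6)²) = -282 + 13/(-2 - 1*10²) = -282 + 13/(-2 - 1*100) = -282 + 13/(-2 - 100) = -282 + 13/(-102) = -282 + 13*(-1/102) = -282 - 13/102 = -28777/102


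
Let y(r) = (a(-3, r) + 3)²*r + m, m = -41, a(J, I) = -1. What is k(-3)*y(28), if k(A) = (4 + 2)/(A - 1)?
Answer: -213/2 ≈ -106.50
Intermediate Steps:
k(A) = 6/(-1 + A)
y(r) = -41 + 4*r (y(r) = (-1 + 3)²*r - 41 = 2²*r - 41 = 4*r - 41 = -41 + 4*r)
k(-3)*y(28) = (6/(-1 - 3))*(-41 + 4*28) = (6/(-4))*(-41 + 112) = (6*(-¼))*71 = -3/2*71 = -213/2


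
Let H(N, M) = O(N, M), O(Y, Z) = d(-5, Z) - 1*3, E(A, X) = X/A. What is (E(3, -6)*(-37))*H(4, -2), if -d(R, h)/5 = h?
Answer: 518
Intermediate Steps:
d(R, h) = -5*h
O(Y, Z) = -3 - 5*Z (O(Y, Z) = -5*Z - 1*3 = -5*Z - 3 = -3 - 5*Z)
H(N, M) = -3 - 5*M
(E(3, -6)*(-37))*H(4, -2) = (-6/3*(-37))*(-3 - 5*(-2)) = (-6*⅓*(-37))*(-3 + 10) = -2*(-37)*7 = 74*7 = 518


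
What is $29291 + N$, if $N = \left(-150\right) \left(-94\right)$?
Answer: $43391$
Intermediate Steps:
$N = 14100$
$29291 + N = 29291 + 14100 = 43391$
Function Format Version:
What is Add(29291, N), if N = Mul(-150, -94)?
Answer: 43391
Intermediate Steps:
N = 14100
Add(29291, N) = Add(29291, 14100) = 43391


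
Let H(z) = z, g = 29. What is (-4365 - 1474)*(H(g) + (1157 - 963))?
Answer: -1302097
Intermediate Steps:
(-4365 - 1474)*(H(g) + (1157 - 963)) = (-4365 - 1474)*(29 + (1157 - 963)) = -5839*(29 + 194) = -5839*223 = -1302097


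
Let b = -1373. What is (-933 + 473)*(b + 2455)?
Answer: -497720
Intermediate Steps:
(-933 + 473)*(b + 2455) = (-933 + 473)*(-1373 + 2455) = -460*1082 = -497720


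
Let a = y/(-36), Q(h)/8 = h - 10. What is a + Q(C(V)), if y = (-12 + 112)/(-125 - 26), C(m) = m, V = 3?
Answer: -76079/1359 ≈ -55.982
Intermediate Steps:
Q(h) = -80 + 8*h (Q(h) = 8*(h - 10) = 8*(-10 + h) = -80 + 8*h)
y = -100/151 (y = 100/(-151) = 100*(-1/151) = -100/151 ≈ -0.66225)
a = 25/1359 (a = -100/151/(-36) = -100/151*(-1/36) = 25/1359 ≈ 0.018396)
a + Q(C(V)) = 25/1359 + (-80 + 8*3) = 25/1359 + (-80 + 24) = 25/1359 - 56 = -76079/1359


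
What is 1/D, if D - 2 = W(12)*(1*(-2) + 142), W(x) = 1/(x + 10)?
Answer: 11/92 ≈ 0.11957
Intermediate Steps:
W(x) = 1/(10 + x)
D = 92/11 (D = 2 + (1*(-2) + 142)/(10 + 12) = 2 + (-2 + 142)/22 = 2 + (1/22)*140 = 2 + 70/11 = 92/11 ≈ 8.3636)
1/D = 1/(92/11) = 11/92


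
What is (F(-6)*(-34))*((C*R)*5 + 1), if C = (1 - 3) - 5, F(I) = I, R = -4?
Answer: 28764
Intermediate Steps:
C = -7 (C = -2 - 5 = -7)
(F(-6)*(-34))*((C*R)*5 + 1) = (-6*(-34))*(-7*(-4)*5 + 1) = 204*(28*5 + 1) = 204*(140 + 1) = 204*141 = 28764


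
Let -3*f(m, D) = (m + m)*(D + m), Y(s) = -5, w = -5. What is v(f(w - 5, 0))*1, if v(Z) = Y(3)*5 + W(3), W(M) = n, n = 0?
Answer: -25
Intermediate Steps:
W(M) = 0
f(m, D) = -2*m*(D + m)/3 (f(m, D) = -(m + m)*(D + m)/3 = -2*m*(D + m)/3)
v(Z) = -25 (v(Z) = -5*5 + 0 = -25 + 0 = -25)
v(f(w - 5, 0))*1 = -25*1 = -25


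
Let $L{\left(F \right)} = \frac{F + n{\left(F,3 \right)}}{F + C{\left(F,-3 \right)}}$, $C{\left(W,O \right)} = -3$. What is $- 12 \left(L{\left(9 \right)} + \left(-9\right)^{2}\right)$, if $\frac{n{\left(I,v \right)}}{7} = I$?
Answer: $-1116$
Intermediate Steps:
$n{\left(I,v \right)} = 7 I$
$L{\left(F \right)} = \frac{8 F}{-3 + F}$ ($L{\left(F \right)} = \frac{F + 7 F}{F - 3} = \frac{8 F}{-3 + F}$)
$- 12 \left(L{\left(9 \right)} + \left(-9\right)^{2}\right) = - 12 \left(8 \cdot 9 \frac{1}{-3 + 9} + \left(-9\right)^{2}\right) = - 12 \left(8 \cdot 9 \cdot \frac{1}{6} + 81\right) = - 12 \left(12 + 81\right) = \left(-12\right) 93 = -1116$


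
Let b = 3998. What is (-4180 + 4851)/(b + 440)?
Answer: 671/4438 ≈ 0.15119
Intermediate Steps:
(-4180 + 4851)/(b + 440) = (-4180 + 4851)/(3998 + 440) = 671/4438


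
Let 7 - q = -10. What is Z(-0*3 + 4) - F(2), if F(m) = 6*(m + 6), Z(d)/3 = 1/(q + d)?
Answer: -335/7 ≈ -47.857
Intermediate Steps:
q = 17 (q = 7 - 1*(-10) = 7 + 10 = 17)
Z(d) = 3/(17 + d)
F(m) = 36 + 6*m (F(m) = 6*(6 + m) = 36 + 6*m)
Z(-0*3 + 4) - F(2) = 3/(17 + (-0*3 + 4)) - (36 + 6*2) = 3/(17 + (-3*0 + 4)) - (36 + 12) = 3/(17 + (0 + 4)) - 1*48 = 3/(17 + 4) - 48 = 3/21 - 48 = 3*(1/21) - 48 = ⅐ - 48 = -335/7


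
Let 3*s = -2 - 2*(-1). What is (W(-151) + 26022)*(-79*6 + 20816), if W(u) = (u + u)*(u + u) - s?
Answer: 2384611292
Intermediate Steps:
s = 0 (s = (-2 - 2*(-1))/3 = (-2 + 2)/3 = (⅓)*0 = 0)
W(u) = 4*u² (W(u) = (u + u)*(u + u) - 1*0 = (2*u)*(2*u) + 0 = 4*u² + 0 = 4*u²)
(W(-151) + 26022)*(-79*6 + 20816) = (4*(-151)² + 26022)*(-79*6 + 20816) = (4*22801 + 26022)*(-474 + 20816) = (91204 + 26022)*20342 = 117226*20342 = 2384611292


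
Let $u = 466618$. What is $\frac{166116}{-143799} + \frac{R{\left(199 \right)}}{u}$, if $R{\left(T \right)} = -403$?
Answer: $- \frac{25856888895}{22366400594} \approx -1.1561$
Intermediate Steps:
$\frac{166116}{-143799} + \frac{R{\left(199 \right)}}{u} = \frac{166116}{-143799} - \frac{403}{466618} = 166116 \left(- \frac{1}{143799}\right) - \frac{403}{466618} = - \frac{55372}{47933} - \frac{403}{466618} = - \frac{25856888895}{22366400594}$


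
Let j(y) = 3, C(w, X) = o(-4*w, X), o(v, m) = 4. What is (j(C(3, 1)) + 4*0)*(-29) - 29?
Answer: -116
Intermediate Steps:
C(w, X) = 4
(j(C(3, 1)) + 4*0)*(-29) - 29 = (3 + 4*0)*(-29) - 29 = (3 + 0)*(-29) - 29 = 3*(-29) - 29 = -87 - 29 = -116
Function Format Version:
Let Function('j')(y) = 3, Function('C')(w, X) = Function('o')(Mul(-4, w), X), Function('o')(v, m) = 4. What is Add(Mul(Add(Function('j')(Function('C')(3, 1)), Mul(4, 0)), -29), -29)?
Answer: -116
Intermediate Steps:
Function('C')(w, X) = 4
Add(Mul(Add(Function('j')(Function('C')(3, 1)), Mul(4, 0)), -29), -29) = Add(Mul(Add(3, Mul(4, 0)), -29), -29) = Add(Mul(Add(3, 0), -29), -29) = Add(Mul(3, -29), -29) = Add(-87, -29) = -116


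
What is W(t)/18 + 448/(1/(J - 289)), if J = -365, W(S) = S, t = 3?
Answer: -1757951/6 ≈ -2.9299e+5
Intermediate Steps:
W(t)/18 + 448/(1/(J - 289)) = 3/18 + 448/(1/(-365 - 289)) = 3*(1/18) + 448/(1/(-654)) = ⅙ + 448/(-1/654) = ⅙ + 448*(-654) = ⅙ - 292992 = -1757951/6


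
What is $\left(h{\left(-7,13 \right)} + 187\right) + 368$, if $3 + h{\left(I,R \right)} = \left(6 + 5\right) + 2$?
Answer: $565$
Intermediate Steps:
$h{\left(I,R \right)} = 10$ ($h{\left(I,R \right)} = -3 + \left(\left(6 + 5\right) + 2\right) = -3 + \left(11 + 2\right) = -3 + 13 = 10$)
$\left(h{\left(-7,13 \right)} + 187\right) + 368 = \left(10 + 187\right) + 368 = 197 + 368 = 565$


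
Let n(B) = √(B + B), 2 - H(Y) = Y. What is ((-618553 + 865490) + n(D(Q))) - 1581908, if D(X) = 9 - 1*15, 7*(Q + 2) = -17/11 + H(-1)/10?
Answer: -1334971 + 2*I*√3 ≈ -1.335e+6 + 3.4641*I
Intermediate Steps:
H(Y) = 2 - Y
Q = -1677/770 (Q = -2 + (-17/11 + (2 - 1*(-1))/10)/7 = -2 + (-17*1/11 + (2 + 1)*(⅒))/7 = -2 + (-17/11 + 3*(⅒))/7 = -2 + (-17/11 + 3/10)/7 = -2 + (⅐)*(-137/110) = -2 - 137/770 = -1677/770 ≈ -2.1779)
D(X) = -6 (D(X) = 9 - 15 = -6)
n(B) = √2*√B (n(B) = √(2*B) = √2*√B)
((-618553 + 865490) + n(D(Q))) - 1581908 = ((-618553 + 865490) + √2*√(-6)) - 1581908 = (246937 + √2*(I*√6)) - 1581908 = (246937 + 2*I*√3) - 1581908 = -1334971 + 2*I*√3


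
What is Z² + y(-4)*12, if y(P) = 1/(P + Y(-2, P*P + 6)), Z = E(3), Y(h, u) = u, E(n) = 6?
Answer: 110/3 ≈ 36.667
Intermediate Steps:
Z = 6
y(P) = 1/(6 + P + P²) (y(P) = 1/(P + (P*P + 6)) = 1/(P + (P² + 6)) = 1/(P + (6 + P²)) = 1/(6 + P + P²))
Z² + y(-4)*12 = 6² + 12/(6 - 4 + (-4)²) = 36 + 12/(6 - 4 + 16) = 36 + 12/18 = 36 + (1/18)*12 = 36 + ⅔ = 110/3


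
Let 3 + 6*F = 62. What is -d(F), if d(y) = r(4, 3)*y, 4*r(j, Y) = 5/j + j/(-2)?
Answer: 59/32 ≈ 1.8438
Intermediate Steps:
F = 59/6 (F = -½ + (⅙)*62 = -½ + 31/3 = 59/6 ≈ 9.8333)
r(j, Y) = -j/8 + 5/(4*j) (r(j, Y) = (5/j + j/(-2))/4 = (5/j + j*(-½))/4 = (5/j - j/2)/4 = -j/8 + 5/(4*j))
d(y) = -3*y/16 (d(y) = ((⅛)*(10 - 1*4²)/4)*y = ((⅛)*(¼)*(10 - 1*16))*y = ((⅛)*(¼)*(10 - 16))*y = ((⅛)*(¼)*(-6))*y = -3*y/16)
-d(F) = -(-3)*59/(16*6) = -1*(-59/32) = 59/32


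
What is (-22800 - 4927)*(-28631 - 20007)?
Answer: 1348585826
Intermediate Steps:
(-22800 - 4927)*(-28631 - 20007) = -27727*(-48638) = 1348585826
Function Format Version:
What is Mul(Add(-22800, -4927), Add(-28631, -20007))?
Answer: 1348585826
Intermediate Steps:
Mul(Add(-22800, -4927), Add(-28631, -20007)) = Mul(-27727, -48638) = 1348585826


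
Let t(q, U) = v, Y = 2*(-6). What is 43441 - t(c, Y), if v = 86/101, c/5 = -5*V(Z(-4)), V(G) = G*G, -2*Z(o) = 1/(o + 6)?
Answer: 4387455/101 ≈ 43440.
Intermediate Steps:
Z(o) = -1/(2*(6 + o)) (Z(o) = -1/(2*(o + 6)) = -1/(2*(6 + o)))
V(G) = G**2
Y = -12
c = -25/16 (c = 5*(-5/(12 + 2*(-4))**2) = 5*(-5/(12 - 8)**2) = 5*(-5*(-1/4)**2) = 5*(-5*1/16) = 5*(-5/16) = -25/16 ≈ -1.5625)
v = 86/101 (v = 86*(1/101) = 86/101 ≈ 0.85149)
t(q, U) = 86/101
43441 - t(c, Y) = 43441 - 1*86/101 = 43441 - 86/101 = 4387455/101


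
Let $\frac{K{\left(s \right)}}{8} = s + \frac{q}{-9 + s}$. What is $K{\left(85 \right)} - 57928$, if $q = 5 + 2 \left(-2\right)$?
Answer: $- \frac{1087710}{19} \approx -57248.0$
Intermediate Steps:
$q = 1$ ($q = 5 - 4 = 1$)
$K{\left(s \right)} = 8 s + \frac{8}{-9 + s}$ ($K{\left(s \right)} = 8 \left(s + \frac{1}{-9 + s} 1\right) = 8 \left(s + \frac{1}{-9 + s}\right) = 8 s + \frac{8}{-9 + s}$)
$K{\left(85 \right)} - 57928 = \frac{8 \left(1 + 85^{2} - 765\right)}{-9 + 85} - 57928 = \frac{8 \left(1 + 7225 - 765\right)}{76} - 57928 = 8 \cdot \frac{1}{76} \cdot 6461 - 57928 = \frac{12922}{19} - 57928 = - \frac{1087710}{19}$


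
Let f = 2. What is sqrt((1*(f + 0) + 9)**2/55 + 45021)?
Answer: 2*sqrt(281395)/5 ≈ 212.19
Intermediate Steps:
sqrt((1*(f + 0) + 9)**2/55 + 45021) = sqrt((1*(2 + 0) + 9)**2/55 + 45021) = sqrt((1*2 + 9)**2/55 + 45021) = sqrt((2 + 9)**2/55 + 45021) = sqrt((1/55)*11**2 + 45021) = sqrt((1/55)*121 + 45021) = sqrt(11/5 + 45021) = sqrt(225116/5) = 2*sqrt(281395)/5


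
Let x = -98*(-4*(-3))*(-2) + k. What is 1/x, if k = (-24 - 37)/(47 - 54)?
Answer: 7/16525 ≈ 0.00042360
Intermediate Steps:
k = 61/7 (k = -61/(-7) = -61*(-1/7) = 61/7 ≈ 8.7143)
x = 16525/7 (x = -98*(-4*(-3))*(-2) + 61/7 = -1176*(-2) + 61/7 = -98*(-24) + 61/7 = 2352 + 61/7 = 16525/7 ≈ 2360.7)
1/x = 1/(16525/7) = 7/16525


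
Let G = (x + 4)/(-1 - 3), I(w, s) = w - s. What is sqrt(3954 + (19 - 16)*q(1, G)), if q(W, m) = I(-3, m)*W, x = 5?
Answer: sqrt(15807)/2 ≈ 62.863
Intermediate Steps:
G = -9/4 (G = (5 + 4)/(-1 - 3) = 9/(-4) = 9*(-1/4) = -9/4 ≈ -2.2500)
q(W, m) = W*(-3 - m) (q(W, m) = (-3 - m)*W = W*(-3 - m))
sqrt(3954 + (19 - 16)*q(1, G)) = sqrt(3954 + (19 - 16)*(-1*1*(3 - 9/4))) = sqrt(3954 + 3*(-1*1*3/4)) = sqrt(3954 + 3*(-3/4)) = sqrt(3954 - 9/4) = sqrt(15807/4) = sqrt(15807)/2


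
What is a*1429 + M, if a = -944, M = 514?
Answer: -1348462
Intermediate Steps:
a*1429 + M = -944*1429 + 514 = -1348976 + 514 = -1348462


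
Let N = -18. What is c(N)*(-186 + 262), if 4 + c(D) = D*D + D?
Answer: 22952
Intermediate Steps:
c(D) = -4 + D + D**2 (c(D) = -4 + (D*D + D) = -4 + (D**2 + D) = -4 + (D + D**2) = -4 + D + D**2)
c(N)*(-186 + 262) = (-4 - 18 + (-18)**2)*(-186 + 262) = (-4 - 18 + 324)*76 = 302*76 = 22952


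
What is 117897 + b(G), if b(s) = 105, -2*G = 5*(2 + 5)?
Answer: 118002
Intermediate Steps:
G = -35/2 (G = -5*(2 + 5)/2 = -5*7/2 = -1/2*35 = -35/2 ≈ -17.500)
117897 + b(G) = 117897 + 105 = 118002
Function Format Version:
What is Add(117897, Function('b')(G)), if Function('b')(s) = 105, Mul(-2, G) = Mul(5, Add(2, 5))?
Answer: 118002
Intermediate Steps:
G = Rational(-35, 2) (G = Mul(Rational(-1, 2), Mul(5, Add(2, 5))) = Mul(Rational(-1, 2), Mul(5, 7)) = Mul(Rational(-1, 2), 35) = Rational(-35, 2) ≈ -17.500)
Add(117897, Function('b')(G)) = Add(117897, 105) = 118002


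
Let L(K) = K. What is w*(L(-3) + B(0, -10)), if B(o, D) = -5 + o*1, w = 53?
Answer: -424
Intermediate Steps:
B(o, D) = -5 + o
w*(L(-3) + B(0, -10)) = 53*(-3 + (-5 + 0)) = 53*(-3 - 5) = 53*(-8) = -424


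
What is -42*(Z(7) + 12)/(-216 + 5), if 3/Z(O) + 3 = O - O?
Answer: 462/211 ≈ 2.1896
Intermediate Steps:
Z(O) = -1 (Z(O) = 3/(-3 + (O - O)) = 3/(-3 + 0) = 3/(-3) = 3*(-⅓) = -1)
-42*(Z(7) + 12)/(-216 + 5) = -42*(-1 + 12)/(-216 + 5) = -462/(-211) = -462*(-1)/211 = -42*(-11/211) = 462/211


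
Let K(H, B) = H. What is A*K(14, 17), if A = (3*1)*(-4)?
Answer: -168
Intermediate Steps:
A = -12 (A = 3*(-4) = -12)
A*K(14, 17) = -12*14 = -168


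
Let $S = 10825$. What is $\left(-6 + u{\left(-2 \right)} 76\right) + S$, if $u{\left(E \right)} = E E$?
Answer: $11123$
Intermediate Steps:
$u{\left(E \right)} = E^{2}$
$\left(-6 + u{\left(-2 \right)} 76\right) + S = \left(-6 + \left(-2\right)^{2} \cdot 76\right) + 10825 = \left(-6 + 4 \cdot 76\right) + 10825 = \left(-6 + 304\right) + 10825 = 298 + 10825 = 11123$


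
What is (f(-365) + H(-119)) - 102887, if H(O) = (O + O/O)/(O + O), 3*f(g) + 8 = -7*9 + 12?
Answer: -36737503/357 ≈ -1.0291e+5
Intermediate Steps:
f(g) = -59/3 (f(g) = -8/3 + (-7*9 + 12)/3 = -8/3 + (-63 + 12)/3 = -8/3 + (1/3)*(-51) = -8/3 - 17 = -59/3)
H(O) = (1 + O)/(2*O) (H(O) = (O + 1)/((2*O)) = (1 + O)*(1/(2*O)) = (1 + O)/(2*O))
(f(-365) + H(-119)) - 102887 = (-59/3 + (1/2)*(1 - 119)/(-119)) - 102887 = (-59/3 + (1/2)*(-1/119)*(-118)) - 102887 = (-59/3 + 59/119) - 102887 = -6844/357 - 102887 = -36737503/357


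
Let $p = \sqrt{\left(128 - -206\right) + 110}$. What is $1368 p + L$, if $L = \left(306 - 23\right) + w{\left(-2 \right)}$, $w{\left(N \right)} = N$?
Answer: $281 + 2736 \sqrt{111} \approx 29107.0$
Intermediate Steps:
$p = 2 \sqrt{111}$ ($p = \sqrt{\left(128 + 206\right) + 110} = \sqrt{334 + 110} = \sqrt{444} = 2 \sqrt{111} \approx 21.071$)
$L = 281$ ($L = \left(306 - 23\right) - 2 = 283 - 2 = 281$)
$1368 p + L = 1368 \cdot 2 \sqrt{111} + 281 = 2736 \sqrt{111} + 281 = 281 + 2736 \sqrt{111}$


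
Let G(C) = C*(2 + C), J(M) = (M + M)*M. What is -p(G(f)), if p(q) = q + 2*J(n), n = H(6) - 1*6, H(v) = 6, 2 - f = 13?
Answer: -99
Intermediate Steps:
f = -11 (f = 2 - 1*13 = 2 - 13 = -11)
n = 0 (n = 6 - 1*6 = 6 - 6 = 0)
J(M) = 2*M² (J(M) = (2*M)*M = 2*M²)
p(q) = q (p(q) = q + 2*(2*0²) = q + 2*(2*0) = q + 2*0 = q + 0 = q)
-p(G(f)) = -(-11)*(2 - 11) = -(-11)*(-9) = -1*99 = -99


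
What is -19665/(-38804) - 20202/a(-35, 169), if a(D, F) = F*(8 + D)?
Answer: 22401277/4540068 ≈ 4.9341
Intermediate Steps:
-19665/(-38804) - 20202/a(-35, 169) = -19665/(-38804) - 20202*1/(169*(8 - 35)) = -19665*(-1/38804) - 20202/(169*(-27)) = 19665/38804 - 20202/(-4563) = 19665/38804 - 20202*(-1/4563) = 19665/38804 + 518/117 = 22401277/4540068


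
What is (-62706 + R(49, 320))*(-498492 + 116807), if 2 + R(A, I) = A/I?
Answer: 1531817250207/64 ≈ 2.3935e+10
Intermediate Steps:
R(A, I) = -2 + A/I
(-62706 + R(49, 320))*(-498492 + 116807) = (-62706 + (-2 + 49/320))*(-498492 + 116807) = (-62706 + (-2 + 49*(1/320)))*(-381685) = (-62706 + (-2 + 49/320))*(-381685) = (-62706 - 591/320)*(-381685) = -20066511/320*(-381685) = 1531817250207/64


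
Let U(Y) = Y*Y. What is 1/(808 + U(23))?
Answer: 1/1337 ≈ 0.00074794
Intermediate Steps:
U(Y) = Y²
1/(808 + U(23)) = 1/(808 + 23²) = 1/(808 + 529) = 1/1337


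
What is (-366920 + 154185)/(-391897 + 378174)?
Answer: 212735/13723 ≈ 15.502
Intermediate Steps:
(-366920 + 154185)/(-391897 + 378174) = -212735/(-13723) = -212735*(-1/13723) = 212735/13723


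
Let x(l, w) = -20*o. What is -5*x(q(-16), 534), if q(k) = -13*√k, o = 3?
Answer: 300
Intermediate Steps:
x(l, w) = -60 (x(l, w) = -20*3 = -60)
-5*x(q(-16), 534) = -5*(-60) = 300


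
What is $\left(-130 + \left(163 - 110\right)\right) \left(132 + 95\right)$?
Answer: $-17479$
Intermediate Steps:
$\left(-130 + \left(163 - 110\right)\right) \left(132 + 95\right) = \left(-130 + \left(163 - 110\right)\right) 227 = \left(-130 + 53\right) 227 = \left(-77\right) 227 = -17479$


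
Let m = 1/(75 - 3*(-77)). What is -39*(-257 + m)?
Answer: 1022333/102 ≈ 10023.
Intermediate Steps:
m = 1/306 (m = 1/(75 + 231) = 1/306 ≈ 0.0032680)
-39*(-257 + m) = -39*(-257 + 1/306) = -39*(-78641/306) = 1022333/102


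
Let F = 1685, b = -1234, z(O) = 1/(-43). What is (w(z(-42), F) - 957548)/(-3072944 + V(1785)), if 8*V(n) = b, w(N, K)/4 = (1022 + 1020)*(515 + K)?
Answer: -68048208/12292393 ≈ -5.5358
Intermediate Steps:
z(O) = -1/43
w(N, K) = 4206520 + 8168*K (w(N, K) = 4*((1022 + 1020)*(515 + K)) = 4*(2042*(515 + K)) = 4*(1051630 + 2042*K) = 4206520 + 8168*K)
V(n) = -617/4 (V(n) = (1/8)*(-1234) = -617/4)
(w(z(-42), F) - 957548)/(-3072944 + V(1785)) = ((4206520 + 8168*1685) - 957548)/(-3072944 - 617/4) = ((4206520 + 13763080) - 957548)/(-12292393/4) = (17969600 - 957548)*(-4/12292393) = 17012052*(-4/12292393) = -68048208/12292393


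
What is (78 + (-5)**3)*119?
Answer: -5593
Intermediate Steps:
(78 + (-5)**3)*119 = (78 - 125)*119 = -47*119 = -5593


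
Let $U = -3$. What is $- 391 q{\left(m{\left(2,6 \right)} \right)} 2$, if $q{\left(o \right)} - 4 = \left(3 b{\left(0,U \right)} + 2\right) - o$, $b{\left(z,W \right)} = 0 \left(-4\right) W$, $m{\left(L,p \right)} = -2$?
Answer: $-6256$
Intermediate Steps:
$b{\left(z,W \right)} = 0$ ($b{\left(z,W \right)} = 0 W = 0$)
$q{\left(o \right)} = 6 - o$ ($q{\left(o \right)} = 4 - \left(-2 + o\right) = 6 - o$)
$- 391 q{\left(m{\left(2,6 \right)} \right)} 2 = - 391 \left(6 - -2\right) 2 = - 391 \left(6 + 2\right) 2 = - 391 \cdot 8 \cdot 2 = \left(-391\right) 16 = -6256$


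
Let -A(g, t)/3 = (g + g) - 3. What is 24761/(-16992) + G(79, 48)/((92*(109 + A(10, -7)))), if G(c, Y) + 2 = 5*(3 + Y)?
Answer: -694705/492768 ≈ -1.4098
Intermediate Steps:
A(g, t) = 9 - 6*g (A(g, t) = -3*((g + g) - 3) = -3*(2*g - 3) = -3*(-3 + 2*g) = 9 - 6*g)
G(c, Y) = 13 + 5*Y (G(c, Y) = -2 + 5*(3 + Y) = -2 + (15 + 5*Y) = 13 + 5*Y)
24761/(-16992) + G(79, 48)/((92*(109 + A(10, -7)))) = 24761/(-16992) + (13 + 5*48)/((92*(109 + (9 - 6*10)))) = 24761*(-1/16992) + (13 + 240)/((92*(109 + (9 - 60)))) = -24761/16992 + 253/((92*(109 - 51))) = -24761/16992 + 253/((92*58)) = -24761/16992 + 253/5336 = -24761/16992 + 253*(1/5336) = -24761/16992 + 11/232 = -694705/492768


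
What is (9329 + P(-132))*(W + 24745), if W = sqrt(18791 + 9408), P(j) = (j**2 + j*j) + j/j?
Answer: 1093184610 + 44178*sqrt(28199) ≈ 1.1006e+9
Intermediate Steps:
P(j) = 1 + 2*j**2 (P(j) = (j**2 + j**2) + 1 = 2*j**2 + 1 = 1 + 2*j**2)
W = sqrt(28199) ≈ 167.93
(9329 + P(-132))*(W + 24745) = (9329 + (1 + 2*(-132)**2))*(sqrt(28199) + 24745) = (9329 + (1 + 2*17424))*(24745 + sqrt(28199)) = (9329 + (1 + 34848))*(24745 + sqrt(28199)) = (9329 + 34849)*(24745 + sqrt(28199)) = 44178*(24745 + sqrt(28199)) = 1093184610 + 44178*sqrt(28199)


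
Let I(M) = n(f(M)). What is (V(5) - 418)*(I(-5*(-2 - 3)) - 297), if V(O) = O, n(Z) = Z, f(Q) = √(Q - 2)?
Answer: 122661 - 413*√23 ≈ 1.2068e+5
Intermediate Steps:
f(Q) = √(-2 + Q)
I(M) = √(-2 + M)
(V(5) - 418)*(I(-5*(-2 - 3)) - 297) = (5 - 418)*(√(-2 - 5*(-2 - 3)) - 297) = -413*(√(-2 - 5*(-5)) - 297) = -413*(√(-2 + 25) - 297) = -413*(√23 - 297) = -413*(-297 + √23) = 122661 - 413*√23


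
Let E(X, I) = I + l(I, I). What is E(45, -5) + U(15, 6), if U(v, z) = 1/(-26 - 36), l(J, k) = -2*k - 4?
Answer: 61/62 ≈ 0.98387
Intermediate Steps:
l(J, k) = -4 - 2*k
U(v, z) = -1/62 (U(v, z) = 1/(-62) = -1/62)
E(X, I) = -4 - I (E(X, I) = I + (-4 - 2*I) = -4 - I)
E(45, -5) + U(15, 6) = (-4 - 1*(-5)) - 1/62 = (-4 + 5) - 1/62 = 1 - 1/62 = 61/62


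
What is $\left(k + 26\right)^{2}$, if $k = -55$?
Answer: $841$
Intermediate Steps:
$\left(k + 26\right)^{2} = \left(-55 + 26\right)^{2} = \left(-29\right)^{2} = 841$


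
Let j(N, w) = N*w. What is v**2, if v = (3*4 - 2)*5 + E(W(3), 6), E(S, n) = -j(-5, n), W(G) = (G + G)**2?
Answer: 6400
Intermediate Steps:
W(G) = 4*G**2 (W(G) = (2*G)**2 = 4*G**2)
E(S, n) = 5*n (E(S, n) = -(-5)*n = 5*n)
v = 80 (v = (3*4 - 2)*5 + 5*6 = (12 - 2)*5 + 30 = 10*5 + 30 = 50 + 30 = 80)
v**2 = 80**2 = 6400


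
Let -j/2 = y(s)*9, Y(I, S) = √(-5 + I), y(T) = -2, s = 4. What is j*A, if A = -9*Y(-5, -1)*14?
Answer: -4536*I*√10 ≈ -14344.0*I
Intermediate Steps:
A = -126*I*√10 (A = -9*√(-5 - 5)*14 = -9*I*√10*14 = -126*I*√10 ≈ -398.45*I)
j = 36 (j = -(-4)*9 = -2*(-18) = 36)
j*A = 36*(-126*I*√10) = -4536*I*√10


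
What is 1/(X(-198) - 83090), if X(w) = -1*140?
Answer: -1/83230 ≈ -1.2015e-5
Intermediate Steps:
X(w) = -140
1/(X(-198) - 83090) = 1/(-140 - 83090) = 1/(-83230) = -1/83230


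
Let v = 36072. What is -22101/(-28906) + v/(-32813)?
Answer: -317497119/948492578 ≈ -0.33474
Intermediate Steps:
-22101/(-28906) + v/(-32813) = -22101/(-28906) + 36072/(-32813) = -22101*(-1/28906) + 36072*(-1/32813) = 22101/28906 - 36072/32813 = -317497119/948492578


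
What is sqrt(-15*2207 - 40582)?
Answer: I*sqrt(73687) ≈ 271.45*I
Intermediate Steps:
sqrt(-15*2207 - 40582) = sqrt(-33105 - 40582) = sqrt(-73687) = I*sqrt(73687)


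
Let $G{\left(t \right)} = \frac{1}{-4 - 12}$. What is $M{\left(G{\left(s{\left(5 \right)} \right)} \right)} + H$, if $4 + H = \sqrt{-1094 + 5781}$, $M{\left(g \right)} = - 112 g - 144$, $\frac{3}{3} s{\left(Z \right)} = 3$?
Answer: $-141 + \sqrt{4687} \approx -72.538$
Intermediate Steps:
$s{\left(Z \right)} = 3$
$G{\left(t \right)} = - \frac{1}{16}$ ($G{\left(t \right)} = \frac{1}{-16} = - \frac{1}{16}$)
$M{\left(g \right)} = -144 - 112 g$
$H = -4 + \sqrt{4687}$ ($H = -4 + \sqrt{-1094 + 5781} = -4 + \sqrt{4687} \approx 64.462$)
$M{\left(G{\left(s{\left(5 \right)} \right)} \right)} + H = \left(-144 - -7\right) - \left(4 - \sqrt{4687}\right) = \left(-144 + 7\right) - \left(4 - \sqrt{4687}\right) = -137 - \left(4 - \sqrt{4687}\right) = -141 + \sqrt{4687}$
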